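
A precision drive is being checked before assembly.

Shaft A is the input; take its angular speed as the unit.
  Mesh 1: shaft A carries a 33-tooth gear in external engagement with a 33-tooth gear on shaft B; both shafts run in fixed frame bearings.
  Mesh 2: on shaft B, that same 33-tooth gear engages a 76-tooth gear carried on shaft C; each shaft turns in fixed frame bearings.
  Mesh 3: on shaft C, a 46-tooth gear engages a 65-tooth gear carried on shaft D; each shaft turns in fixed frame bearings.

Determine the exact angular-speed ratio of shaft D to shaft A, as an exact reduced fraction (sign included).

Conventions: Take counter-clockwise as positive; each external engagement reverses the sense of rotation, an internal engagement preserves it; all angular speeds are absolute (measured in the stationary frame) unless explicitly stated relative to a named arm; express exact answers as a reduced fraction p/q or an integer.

class = fixed-axis compound train [3 meshes; 3 ratios multiply, 3 sense flips]
mesh 1 [33T→33T]: running ratio 1, sense −
mesh 2 [33T→76T]: running ratio 33/76, sense +
mesh 3 [46T→65T]: running ratio 759/2470, sense −
ω_out/ω_in = -759/2470

-759/2470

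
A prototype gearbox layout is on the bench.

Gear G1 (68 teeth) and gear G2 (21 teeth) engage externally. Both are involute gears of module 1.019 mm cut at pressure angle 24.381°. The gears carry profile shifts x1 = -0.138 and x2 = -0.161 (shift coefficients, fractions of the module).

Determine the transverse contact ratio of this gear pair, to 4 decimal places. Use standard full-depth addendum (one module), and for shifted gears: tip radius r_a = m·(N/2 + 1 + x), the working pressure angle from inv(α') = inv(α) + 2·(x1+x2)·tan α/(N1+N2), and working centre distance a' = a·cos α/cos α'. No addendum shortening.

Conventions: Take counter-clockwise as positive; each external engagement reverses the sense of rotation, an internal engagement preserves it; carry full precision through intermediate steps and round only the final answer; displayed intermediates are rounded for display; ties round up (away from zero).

1.5665

topology: single-mesh involute geometry — m = 1.019, 68T/21T pair
base radii: r_b1 = 31.556291, r_b2 = 9.745325
tip radii: r_a1 = 35.524378, r_a2 = 11.554441
inv(α') = inv(24.381°) + 2·(-0.138-0.161)·tan α/(68+21) = 0.02464637  ⇒  α' = 23.49587°
a' = a·cos α / cos α' = 45.3455·cos 24.381°/cos 23.49587° = 45.035567
action lengths: √(r_a1²−r_b1²) = 16.315084, √(r_a2²−r_b2²) = 6.207556
base pitch p_b = π·m·cos α = 2.915794
CR = (16.315084 + 6.207556 − 45.035567·sin 23.49587°)/2.915794 = 1.566546
contact ratio ≈ 1.5665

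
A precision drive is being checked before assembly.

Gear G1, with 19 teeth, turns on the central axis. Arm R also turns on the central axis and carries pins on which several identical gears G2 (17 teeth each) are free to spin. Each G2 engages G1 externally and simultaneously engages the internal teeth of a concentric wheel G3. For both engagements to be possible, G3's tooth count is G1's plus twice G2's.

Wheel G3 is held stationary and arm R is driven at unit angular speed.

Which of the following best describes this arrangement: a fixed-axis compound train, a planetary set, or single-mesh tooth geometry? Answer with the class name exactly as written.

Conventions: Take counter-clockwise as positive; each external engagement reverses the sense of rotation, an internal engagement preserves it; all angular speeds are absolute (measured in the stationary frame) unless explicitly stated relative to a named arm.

planetary set

topology: planetary set — G1 19T / G2 17T / G3 53T, arm = carrier (Willis)
classification: planetary set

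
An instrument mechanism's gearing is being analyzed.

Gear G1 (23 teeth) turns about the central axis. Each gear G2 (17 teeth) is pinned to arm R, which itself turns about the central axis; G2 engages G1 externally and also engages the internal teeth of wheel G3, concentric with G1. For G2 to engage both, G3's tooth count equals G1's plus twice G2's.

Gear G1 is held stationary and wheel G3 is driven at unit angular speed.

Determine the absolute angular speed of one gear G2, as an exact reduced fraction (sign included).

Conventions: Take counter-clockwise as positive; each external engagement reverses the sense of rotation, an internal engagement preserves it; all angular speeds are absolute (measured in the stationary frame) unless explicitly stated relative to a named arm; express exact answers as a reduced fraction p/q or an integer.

planetary set (23T centre, 17T on arm, 57T internal) — Willis relation
ring teeth: 23 + 2·17 = 57
23(ω_sun−ω_arm) = −57(ω_ring−ω_arm),  ω_sun = 0, ω_ring = 1
23(0−ω_arm) = −57(1−ω_arm)  ⇒  80·ω_arm = 57  ⇒  ω_arm = 57/80
sun–planet mesh: 23·(0−57/80) = −17·(ω_p−ω_arm)  ⇒  ω_p−ω_arm = 1311/1360
ω_p = 57/80 + 1311/1360 = 57/34
exact speed ratio = 57/34

57/34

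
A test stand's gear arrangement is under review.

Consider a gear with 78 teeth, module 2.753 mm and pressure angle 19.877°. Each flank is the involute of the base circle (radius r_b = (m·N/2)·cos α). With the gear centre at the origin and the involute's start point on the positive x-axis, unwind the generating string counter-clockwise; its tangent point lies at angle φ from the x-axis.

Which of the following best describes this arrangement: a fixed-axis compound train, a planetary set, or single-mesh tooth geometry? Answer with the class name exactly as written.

single-mesh tooth geometry

single-mesh involute tooth geometry (78T wheel at module 2.753)
classification: single-mesh tooth geometry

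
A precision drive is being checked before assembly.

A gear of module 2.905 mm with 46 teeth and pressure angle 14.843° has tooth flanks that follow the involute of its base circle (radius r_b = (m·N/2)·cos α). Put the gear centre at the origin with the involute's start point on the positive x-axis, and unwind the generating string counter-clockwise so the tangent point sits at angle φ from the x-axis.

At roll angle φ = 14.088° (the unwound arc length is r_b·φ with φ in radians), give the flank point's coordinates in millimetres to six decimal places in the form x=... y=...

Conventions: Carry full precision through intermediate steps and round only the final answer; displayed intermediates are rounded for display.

x=66.508420 y=0.318102

topology: single-mesh involute geometry — m = 2.905, N = 46
pitch radius r_p = m·N/2 = 2.905·46/2 = 66.815000
base radius r_b = r_p·cos α = 66.815000·cos 14.843° = 64.585477
roll angle φ = 14.088° = 0.24588199 rad
x = r_b·(cos φ + φ·sin φ) = 66.508420
y = r_b·(sin φ − φ·cos φ) = 0.318102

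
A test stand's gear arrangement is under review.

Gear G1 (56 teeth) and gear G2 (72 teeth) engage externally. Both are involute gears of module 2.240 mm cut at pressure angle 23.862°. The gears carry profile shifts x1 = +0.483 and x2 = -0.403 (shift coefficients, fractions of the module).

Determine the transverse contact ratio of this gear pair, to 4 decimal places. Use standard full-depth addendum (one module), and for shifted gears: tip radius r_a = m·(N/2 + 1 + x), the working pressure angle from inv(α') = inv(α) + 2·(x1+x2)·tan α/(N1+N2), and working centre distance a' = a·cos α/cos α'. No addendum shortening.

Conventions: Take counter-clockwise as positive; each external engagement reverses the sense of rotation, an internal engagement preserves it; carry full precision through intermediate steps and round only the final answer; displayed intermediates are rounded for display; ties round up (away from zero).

1.5693

topology: single-mesh involute geometry — m = 2.240, 56T/72T pair
base radii: r_b1 = 57.358848, r_b2 = 73.747091
tip radii: r_a1 = 66.041920, r_a2 = 81.977280
inv(α') = inv(23.862°) + 2·(+0.483-0.403)·tan α/(56+72) = 0.02642824  ⇒  α' = 24.02269°
a' = a·cos α / cos α' = 143.3600·cos 23.862°/cos 24.02269° = 143.538633
action lengths: √(r_a1²−r_b1²) = 32.733740, √(r_a2²−r_b2²) = 35.800015
base pitch p_b = π·m·cos α = 6.435648
CR = (32.733740 + 35.800015 − 143.538633·sin 24.02269°)/6.435648 = 1.569293
contact ratio ≈ 1.5693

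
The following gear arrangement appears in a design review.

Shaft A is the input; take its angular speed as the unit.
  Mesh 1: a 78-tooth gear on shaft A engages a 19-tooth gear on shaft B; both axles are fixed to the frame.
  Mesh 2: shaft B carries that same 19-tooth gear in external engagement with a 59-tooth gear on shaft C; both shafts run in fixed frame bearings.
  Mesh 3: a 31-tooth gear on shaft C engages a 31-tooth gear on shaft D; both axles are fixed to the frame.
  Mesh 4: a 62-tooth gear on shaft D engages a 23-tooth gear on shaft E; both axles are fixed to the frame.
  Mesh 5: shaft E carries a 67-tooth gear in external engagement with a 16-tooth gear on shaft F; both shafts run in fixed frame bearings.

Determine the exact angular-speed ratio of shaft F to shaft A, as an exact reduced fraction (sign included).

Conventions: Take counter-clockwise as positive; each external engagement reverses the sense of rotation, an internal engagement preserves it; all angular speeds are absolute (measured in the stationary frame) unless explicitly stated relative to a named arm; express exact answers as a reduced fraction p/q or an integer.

class = fixed-axis compound train [5 meshes; 5 ratios multiply, 5 sense flips]
mesh 1 [78T→19T]: running ratio 78/19, sense −
mesh 2 [19T→59T]: running ratio 78/59, sense +
mesh 3 [31T→31T]: running ratio 78/59, sense −
mesh 4 [62T→23T]: running ratio 4836/1357, sense +
mesh 5 [67T→16T]: running ratio 81003/5428, sense −
ω_out/ω_in = -81003/5428

-81003/5428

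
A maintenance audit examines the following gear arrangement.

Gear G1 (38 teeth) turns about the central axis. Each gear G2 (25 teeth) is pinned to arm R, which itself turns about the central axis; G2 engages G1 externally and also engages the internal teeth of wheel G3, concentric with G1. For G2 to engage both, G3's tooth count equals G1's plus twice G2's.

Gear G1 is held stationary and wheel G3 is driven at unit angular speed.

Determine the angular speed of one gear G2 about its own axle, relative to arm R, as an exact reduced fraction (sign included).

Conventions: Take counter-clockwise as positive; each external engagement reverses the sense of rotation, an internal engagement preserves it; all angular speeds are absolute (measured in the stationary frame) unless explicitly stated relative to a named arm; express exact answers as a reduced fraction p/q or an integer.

1672/1575

class = planetary set [G3 = 38+2·25 = 88; Willis about the carrier]
ring teeth: 38 + 2·25 = 88
38(ω_sun−ω_arm) = −88(ω_ring−ω_arm),  ω_sun = 0, ω_ring = 1
38(0−ω_arm) = −88(1−ω_arm)  ⇒  126·ω_arm = 88  ⇒  ω_arm = 44/63
sun–planet mesh: 38·(0−44/63) = −25·(ω_p−ω_arm)  ⇒  ω_p−ω_arm = 1672/1575
exact speed ratio = 1672/1575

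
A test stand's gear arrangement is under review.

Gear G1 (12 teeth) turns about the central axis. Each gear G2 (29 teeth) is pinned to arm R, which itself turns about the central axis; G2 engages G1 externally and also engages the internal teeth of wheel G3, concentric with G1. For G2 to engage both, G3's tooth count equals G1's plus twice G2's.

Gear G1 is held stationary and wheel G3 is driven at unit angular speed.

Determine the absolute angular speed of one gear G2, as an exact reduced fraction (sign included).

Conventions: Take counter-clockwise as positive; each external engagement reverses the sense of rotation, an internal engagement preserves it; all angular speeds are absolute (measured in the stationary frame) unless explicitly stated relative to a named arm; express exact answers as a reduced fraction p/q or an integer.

35/29

planetary set (12T centre, 29T on arm, 70T internal) — Willis relation
ring teeth: 12 + 2·29 = 70
12(ω_sun−ω_arm) = −70(ω_ring−ω_arm),  ω_sun = 0, ω_ring = 1
12(0−ω_arm) = −70(1−ω_arm)  ⇒  82·ω_arm = 70  ⇒  ω_arm = 35/41
sun–planet mesh: 12·(0−35/41) = −29·(ω_p−ω_arm)  ⇒  ω_p−ω_arm = 420/1189
ω_p = 35/41 + 420/1189 = 35/29
exact speed ratio = 35/29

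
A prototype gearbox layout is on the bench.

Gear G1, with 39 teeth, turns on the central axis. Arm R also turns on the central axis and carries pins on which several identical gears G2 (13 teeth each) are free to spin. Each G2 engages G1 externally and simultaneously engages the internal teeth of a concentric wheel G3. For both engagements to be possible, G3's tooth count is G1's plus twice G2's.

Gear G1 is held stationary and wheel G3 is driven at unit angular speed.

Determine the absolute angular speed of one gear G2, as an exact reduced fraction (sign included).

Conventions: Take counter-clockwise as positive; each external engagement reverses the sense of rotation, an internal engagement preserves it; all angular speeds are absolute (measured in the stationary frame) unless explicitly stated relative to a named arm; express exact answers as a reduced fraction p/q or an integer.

planetary set (39T centre, 13T on arm, 65T internal) — Willis relation
ring teeth: 39 + 2·13 = 65
39(ω_sun−ω_arm) = −65(ω_ring−ω_arm),  ω_sun = 0, ω_ring = 1
39(0−ω_arm) = −65(1−ω_arm)  ⇒  104·ω_arm = 65  ⇒  ω_arm = 5/8
sun–planet mesh: 39·(0−5/8) = −13·(ω_p−ω_arm)  ⇒  ω_p−ω_arm = 15/8
ω_p = 5/8 + 15/8 = 5/2
exact speed ratio = 5/2

5/2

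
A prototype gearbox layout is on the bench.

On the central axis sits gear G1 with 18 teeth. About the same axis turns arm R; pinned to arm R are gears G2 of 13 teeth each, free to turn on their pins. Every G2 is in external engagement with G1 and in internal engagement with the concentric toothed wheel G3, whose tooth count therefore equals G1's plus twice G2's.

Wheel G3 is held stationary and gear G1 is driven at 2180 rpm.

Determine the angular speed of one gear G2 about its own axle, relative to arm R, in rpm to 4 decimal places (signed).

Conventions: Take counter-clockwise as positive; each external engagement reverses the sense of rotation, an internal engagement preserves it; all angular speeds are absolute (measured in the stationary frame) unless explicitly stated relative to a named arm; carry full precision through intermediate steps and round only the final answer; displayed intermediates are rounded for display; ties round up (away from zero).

-2142.1340 rpm

recognized (axles ride arm R): planetary set, 18/13/44 teeth
normalise by the input: solve with ω_sun = 1, then scale by 2180 rpm
ring teeth: 18 + 2·13 = 44
18(ω_sun−ω_arm) = −44(ω_ring−ω_arm),  ω_ring = 0, ω_sun = 1
18(1−ω_arm) = −44(0−ω_arm)  ⇒  62·ω_arm = 18  ⇒  ω_arm = 9/31
sun–planet mesh: 18·(1−9/31) = −13·(ω_p−ω_arm)  ⇒  ω_p−ω_arm = -396/403
scale: ω_p−ω_arm = -396/403 × 2180 rpm = -2142.1340 rpm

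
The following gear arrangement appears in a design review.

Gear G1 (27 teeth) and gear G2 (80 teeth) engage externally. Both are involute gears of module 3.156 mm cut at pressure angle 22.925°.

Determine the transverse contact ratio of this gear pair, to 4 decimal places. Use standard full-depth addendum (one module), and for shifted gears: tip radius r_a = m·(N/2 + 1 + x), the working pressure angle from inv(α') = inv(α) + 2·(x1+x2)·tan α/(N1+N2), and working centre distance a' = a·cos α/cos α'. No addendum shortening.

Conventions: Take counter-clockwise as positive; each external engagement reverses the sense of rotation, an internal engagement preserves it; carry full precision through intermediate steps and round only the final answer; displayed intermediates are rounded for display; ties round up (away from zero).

1.5946

topology: single-mesh involute geometry — m = 3.156, 27T/80T pair
base radii: r_b1 = 39.240788, r_b2 = 116.269001
tip radii: r_a1 = 45.762000, r_a2 = 129.396000
no profile shift: α' = α, a' = a
action lengths: √(r_a1²−r_b1²) = 23.544027, √(r_a2²−r_b2²) = 56.787713
base pitch p_b = π·m·cos α = 9.131746
CR = (23.544027 + 56.787713 − 168.846000·sin 22.92500°)/9.131746 = 1.594641
contact ratio ≈ 1.5946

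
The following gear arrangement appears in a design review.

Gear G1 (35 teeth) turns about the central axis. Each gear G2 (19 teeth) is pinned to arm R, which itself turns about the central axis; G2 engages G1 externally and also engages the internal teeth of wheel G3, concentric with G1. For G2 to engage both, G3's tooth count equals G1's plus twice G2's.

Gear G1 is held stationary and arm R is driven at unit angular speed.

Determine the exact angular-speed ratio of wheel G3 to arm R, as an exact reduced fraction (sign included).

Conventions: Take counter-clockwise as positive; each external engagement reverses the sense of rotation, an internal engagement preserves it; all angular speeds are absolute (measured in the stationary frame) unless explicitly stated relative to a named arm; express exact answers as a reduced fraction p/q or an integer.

topology: planetary set — G1 35T / G2 19T / G3 73T, arm = carrier (Willis)
ring teeth: 35 + 2·19 = 73
35(ω_sun−ω_arm) = −73(ω_ring−ω_arm),  ω_sun = 0, ω_arm = 1
ω_ring = 1 − (35/73)(0−1) = 108/73
ω_out/ω_in = 108/73

108/73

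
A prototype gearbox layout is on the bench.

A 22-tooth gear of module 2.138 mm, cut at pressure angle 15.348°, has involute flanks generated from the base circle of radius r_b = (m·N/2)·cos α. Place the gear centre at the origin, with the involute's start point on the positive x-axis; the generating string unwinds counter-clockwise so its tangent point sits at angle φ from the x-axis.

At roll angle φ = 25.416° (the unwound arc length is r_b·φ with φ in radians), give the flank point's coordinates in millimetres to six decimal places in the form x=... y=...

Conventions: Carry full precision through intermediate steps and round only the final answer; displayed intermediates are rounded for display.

topology: single-mesh involute geometry — m = 2.138, N = 22
pitch radius r_p = m·N/2 = 2.138·22/2 = 23.518000
base radius r_b = r_p·cos α = 23.518000·cos 15.348° = 22.679254
roll angle φ = 25.416° = 0.44359288 rad
x = r_b·(cos φ + φ·sin φ) = 24.802031
y = r_b·(sin φ − φ·cos φ) = 0.646981

x=24.802031 y=0.646981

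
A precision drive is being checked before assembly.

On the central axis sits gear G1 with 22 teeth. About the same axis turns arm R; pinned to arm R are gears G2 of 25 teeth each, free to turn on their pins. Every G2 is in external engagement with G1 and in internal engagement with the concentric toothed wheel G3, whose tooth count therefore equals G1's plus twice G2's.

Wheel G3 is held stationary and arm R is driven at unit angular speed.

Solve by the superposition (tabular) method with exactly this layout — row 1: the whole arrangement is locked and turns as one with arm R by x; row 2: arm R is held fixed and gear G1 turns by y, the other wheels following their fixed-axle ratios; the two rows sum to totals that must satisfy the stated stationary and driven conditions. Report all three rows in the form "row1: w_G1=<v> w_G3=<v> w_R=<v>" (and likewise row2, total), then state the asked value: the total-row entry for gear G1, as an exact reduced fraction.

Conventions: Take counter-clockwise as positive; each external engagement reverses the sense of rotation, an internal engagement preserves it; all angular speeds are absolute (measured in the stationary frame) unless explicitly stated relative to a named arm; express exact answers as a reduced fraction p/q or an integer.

row1: w_G1=1 w_G3=1 w_R=1
row2: w_G1=36/11 w_G3=-1 w_R=0
total: w_G1=47/11 w_G3=0 w_R=1
asked value: 47/11

recognized (axles ride arm R): planetary set, 22/25/72 teeth
superposition row 1 [locked train]: every member turns x
superposition row 2 [arm held]: sun y, ring −(22/72)·y, arm 0
boundary: total ω_ring = x − (22/72)·y = 0 and total ω_arm = x = 1  ⇒  y = 36/11, x = 1
row 2 ring = −(22/72)·36/11 = -1
totals (row 1 + row 2): sun 1 + 36/11 = 47/11, ring 1 + (-1) = 0, arm 1 + 0 = 1
asked cell (total, sun) = 47/11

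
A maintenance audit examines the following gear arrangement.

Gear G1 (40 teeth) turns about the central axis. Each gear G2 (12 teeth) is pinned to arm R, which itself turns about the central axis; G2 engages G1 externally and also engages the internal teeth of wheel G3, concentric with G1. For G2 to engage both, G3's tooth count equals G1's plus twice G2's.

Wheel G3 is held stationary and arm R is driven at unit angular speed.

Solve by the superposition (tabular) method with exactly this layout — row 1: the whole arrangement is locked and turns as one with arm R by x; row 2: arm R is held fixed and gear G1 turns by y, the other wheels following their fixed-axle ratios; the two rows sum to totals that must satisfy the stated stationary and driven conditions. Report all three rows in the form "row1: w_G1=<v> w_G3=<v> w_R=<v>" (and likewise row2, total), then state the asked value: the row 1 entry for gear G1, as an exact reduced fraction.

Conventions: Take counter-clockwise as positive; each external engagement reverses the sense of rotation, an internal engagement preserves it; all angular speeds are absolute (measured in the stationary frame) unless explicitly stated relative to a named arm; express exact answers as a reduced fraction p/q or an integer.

recognized (axles ride arm R): planetary set, 40/12/64 teeth
superposition row 1 [locked train]: every member turns x
superposition row 2 [arm held]: sun y, ring −(40/64)·y, arm 0
boundary: total ω_ring = x − (40/64)·y = 0 and total ω_arm = x = 1  ⇒  y = 8/5, x = 1
row 2 ring = −(40/64)·8/5 = -1
totals (row 1 + row 2): sun 1 + 8/5 = 13/5, ring 1 + (-1) = 0, arm 1 + 0 = 1
asked cell (row1, sun) = 1

row1: w_G1=1 w_G3=1 w_R=1
row2: w_G1=8/5 w_G3=-1 w_R=0
total: w_G1=13/5 w_G3=0 w_R=1
asked value: 1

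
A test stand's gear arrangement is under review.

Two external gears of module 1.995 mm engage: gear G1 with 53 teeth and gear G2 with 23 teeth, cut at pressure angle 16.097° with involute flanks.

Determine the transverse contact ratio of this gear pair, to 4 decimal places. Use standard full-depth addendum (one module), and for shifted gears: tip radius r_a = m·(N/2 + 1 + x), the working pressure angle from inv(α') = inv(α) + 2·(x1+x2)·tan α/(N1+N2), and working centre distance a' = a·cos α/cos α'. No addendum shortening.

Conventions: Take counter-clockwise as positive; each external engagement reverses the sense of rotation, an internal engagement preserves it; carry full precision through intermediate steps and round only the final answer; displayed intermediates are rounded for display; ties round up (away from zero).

1.8887

class = single-mesh tooth geometry [involute pair 53T × 23T, m = 1.995]
base radii: r_b1 = 50.794760, r_b2 = 22.043009
tip radii: r_a1 = 54.862500, r_a2 = 24.937500
no profile shift: α' = α, a' = a
action lengths: √(r_a1²−r_b1²) = 20.731288, √(r_a2²−r_b2²) = 11.661246
base pitch p_b = π·m·cos α = 6.021753
CR = (20.731288 + 11.661246 − 75.810000·sin 16.09700°)/6.021753 = 1.888674
contact ratio ≈ 1.8887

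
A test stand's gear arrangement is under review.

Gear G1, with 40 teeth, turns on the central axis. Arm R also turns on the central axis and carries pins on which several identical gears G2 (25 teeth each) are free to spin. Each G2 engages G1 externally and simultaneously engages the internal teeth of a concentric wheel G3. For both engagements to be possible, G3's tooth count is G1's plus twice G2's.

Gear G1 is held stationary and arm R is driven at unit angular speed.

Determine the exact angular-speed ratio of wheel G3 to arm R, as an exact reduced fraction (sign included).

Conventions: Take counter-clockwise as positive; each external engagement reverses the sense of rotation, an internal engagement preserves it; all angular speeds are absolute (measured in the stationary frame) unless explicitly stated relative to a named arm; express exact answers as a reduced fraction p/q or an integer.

13/9

planetary set (40T centre, 25T on arm, 90T internal) — Willis relation
ring teeth: 40 + 2·25 = 90
40(ω_sun−ω_arm) = −90(ω_ring−ω_arm),  ω_sun = 0, ω_arm = 1
ω_ring = 1 − (40/90)(0−1) = 13/9
ω_out/ω_in = 13/9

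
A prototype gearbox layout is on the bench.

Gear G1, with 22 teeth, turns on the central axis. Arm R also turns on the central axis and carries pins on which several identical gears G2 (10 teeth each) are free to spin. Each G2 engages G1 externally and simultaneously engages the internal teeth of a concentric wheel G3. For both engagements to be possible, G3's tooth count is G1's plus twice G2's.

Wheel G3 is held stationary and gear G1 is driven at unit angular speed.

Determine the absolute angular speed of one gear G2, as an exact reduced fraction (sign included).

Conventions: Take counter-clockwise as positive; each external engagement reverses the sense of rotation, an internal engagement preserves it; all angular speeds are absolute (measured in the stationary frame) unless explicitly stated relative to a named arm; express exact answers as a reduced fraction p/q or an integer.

recognized (axles ride arm R): planetary set, 22/10/42 teeth
ring teeth: 22 + 2·10 = 42
22(ω_sun−ω_arm) = −42(ω_ring−ω_arm),  ω_ring = 0, ω_sun = 1
22(1−ω_arm) = −42(0−ω_arm)  ⇒  64·ω_arm = 22  ⇒  ω_arm = 11/32
sun–planet mesh: 22·(1−11/32) = −10·(ω_p−ω_arm)  ⇒  ω_p−ω_arm = -231/160
ω_p = 11/32 − 231/160 = -11/10
exact speed ratio = -11/10

-11/10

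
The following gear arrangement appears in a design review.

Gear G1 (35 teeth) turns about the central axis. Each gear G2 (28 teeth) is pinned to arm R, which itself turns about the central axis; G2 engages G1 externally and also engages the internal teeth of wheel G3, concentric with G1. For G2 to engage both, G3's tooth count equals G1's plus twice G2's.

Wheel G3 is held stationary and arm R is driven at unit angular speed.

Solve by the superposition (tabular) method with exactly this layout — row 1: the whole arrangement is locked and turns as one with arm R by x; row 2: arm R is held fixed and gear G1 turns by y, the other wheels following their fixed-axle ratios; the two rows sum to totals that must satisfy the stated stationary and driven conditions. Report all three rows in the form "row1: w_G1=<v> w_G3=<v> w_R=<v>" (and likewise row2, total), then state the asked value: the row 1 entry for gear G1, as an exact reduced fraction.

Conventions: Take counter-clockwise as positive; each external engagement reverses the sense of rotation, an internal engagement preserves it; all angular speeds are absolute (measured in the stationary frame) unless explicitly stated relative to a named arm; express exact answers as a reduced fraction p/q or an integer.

row1: w_G1=1 w_G3=1 w_R=1
row2: w_G1=13/5 w_G3=-1 w_R=0
total: w_G1=18/5 w_G3=0 w_R=1
asked value: 1

planetary set (35T centre, 28T on arm, 91T internal) — Willis relation
superposition row 1 [locked train]: every member turns x
row 2 — arm fixed, fixed-axis ratios: sun y, ring −(35/91)·y, arm 0
boundary: total ω_ring = x − (35/91)·y = 0 and total ω_arm = x = 1  ⇒  y = 13/5, x = 1
row 2 ring = −(35/91)·13/5 = -1
totals (row 1 + row 2): sun 1 + 13/5 = 18/5, ring 1 + (-1) = 0, arm 1 + 0 = 1
asked cell (row1, sun) = 1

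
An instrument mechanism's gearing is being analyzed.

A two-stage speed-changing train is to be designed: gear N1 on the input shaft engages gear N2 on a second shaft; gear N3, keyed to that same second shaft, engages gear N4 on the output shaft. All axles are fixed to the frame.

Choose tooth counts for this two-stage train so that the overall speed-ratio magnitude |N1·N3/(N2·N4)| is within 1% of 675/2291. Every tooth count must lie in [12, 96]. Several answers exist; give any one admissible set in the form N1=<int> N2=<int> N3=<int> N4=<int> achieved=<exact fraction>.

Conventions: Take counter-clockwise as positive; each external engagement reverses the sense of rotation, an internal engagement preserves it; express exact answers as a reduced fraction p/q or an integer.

N1=15 N2=29 N3=45 N4=79 achieved=675/2291

2-stage fixed-axis compound train for ratio 675/2291
target = 675/2291 in lowest terms: an exact hit needs N1·N3 = k·675 and N2·N4 = k·2291 for one integer k, every count in [12, 96]; additionally prefer no 1:1 stage (N1 ≠ N2, N3 ≠ N4)
k = 1: N1·N3 = 675 = 15·45, N2·N4 = 2291 = 29·79
achieved = 15·45/(29·79) = 675/2291; |achieved − target| = 0 ≤ 27/9164 ✓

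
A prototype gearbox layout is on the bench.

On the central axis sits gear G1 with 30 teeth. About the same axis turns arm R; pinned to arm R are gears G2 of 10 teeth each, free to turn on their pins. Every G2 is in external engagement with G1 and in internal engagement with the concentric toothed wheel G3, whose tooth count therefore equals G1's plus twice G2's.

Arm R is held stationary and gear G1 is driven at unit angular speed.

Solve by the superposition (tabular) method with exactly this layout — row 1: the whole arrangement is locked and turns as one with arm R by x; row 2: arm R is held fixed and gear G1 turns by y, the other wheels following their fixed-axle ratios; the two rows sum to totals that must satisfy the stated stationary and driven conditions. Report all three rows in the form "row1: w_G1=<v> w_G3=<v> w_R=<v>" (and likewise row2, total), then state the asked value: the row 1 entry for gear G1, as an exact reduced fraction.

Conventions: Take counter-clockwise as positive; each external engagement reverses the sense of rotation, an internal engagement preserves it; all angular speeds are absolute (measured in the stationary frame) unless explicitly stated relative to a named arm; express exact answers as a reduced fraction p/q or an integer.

row1: w_G1=0 w_G3=0 w_R=0
row2: w_G1=1 w_G3=-3/5 w_R=0
total: w_G1=1 w_G3=-3/5 w_R=0
asked value: 0

topology: planetary set — G1 30T / G2 10T / G3 50T, arm = carrier (Willis)
row 1 (train locked, turned with arm): all members turn x
row 2 (arm held, sun turns y): ω_ring = −(30/50)·y, ω_arm = 0
boundary: total ω_arm = x = 0 and total ω_sun = x + y = 1  ⇒  y = 1, x = 0
row 2 ring = −(30/50)·1 = -3/5
totals (row 1 + row 2): sun 0 + 1 = 1, ring 0 + (-3/5) = -3/5, arm 0 + 0 = 0
asked cell (row1, sun) = 0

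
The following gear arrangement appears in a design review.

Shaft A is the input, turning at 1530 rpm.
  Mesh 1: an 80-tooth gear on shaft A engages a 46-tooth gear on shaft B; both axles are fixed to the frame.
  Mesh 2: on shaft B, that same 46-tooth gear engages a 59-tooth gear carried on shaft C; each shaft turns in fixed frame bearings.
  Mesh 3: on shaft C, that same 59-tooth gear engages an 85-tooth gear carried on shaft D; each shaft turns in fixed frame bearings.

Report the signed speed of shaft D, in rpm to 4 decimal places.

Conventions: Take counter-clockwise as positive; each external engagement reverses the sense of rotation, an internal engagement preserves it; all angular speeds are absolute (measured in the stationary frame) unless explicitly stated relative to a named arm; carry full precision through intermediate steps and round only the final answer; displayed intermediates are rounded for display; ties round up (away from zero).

-1440.0000 rpm

class = fixed-axis compound train [3 meshes; 3 ratios multiply, 3 sense flips]
mesh 1 [80T→46T]: ω = 1530.0000×80/46 = 2660.8696 rpm, sense flips to −
mesh 2 [46T→59T]: ω = 2660.8696×46/59 = 2074.5763 rpm, sense flips to +
mesh 3 [59T→85T]: ω = 2074.5763×59/85 = 1440.0000 rpm, sense flips to −
signed output speed = -1440.0000 rpm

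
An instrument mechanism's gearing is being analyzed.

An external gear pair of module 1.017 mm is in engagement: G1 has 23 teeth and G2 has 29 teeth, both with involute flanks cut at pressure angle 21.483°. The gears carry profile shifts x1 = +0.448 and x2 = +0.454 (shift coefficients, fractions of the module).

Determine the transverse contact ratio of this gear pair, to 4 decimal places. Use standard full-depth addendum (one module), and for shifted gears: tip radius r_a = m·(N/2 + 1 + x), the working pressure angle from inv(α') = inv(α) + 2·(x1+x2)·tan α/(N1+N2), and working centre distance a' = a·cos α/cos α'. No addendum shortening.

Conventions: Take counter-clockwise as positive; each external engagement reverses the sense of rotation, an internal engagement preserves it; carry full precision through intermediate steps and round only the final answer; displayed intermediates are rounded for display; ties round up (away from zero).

single-mesh involute tooth geometry (23T engaging 29T at module 1.017)
base radii: r_b1 = 10.882970, r_b2 = 13.722006
tip radii: r_a1 = 13.168116, r_a2 = 16.225218
inv(α') = inv(21.483°) + 2·(+0.448+0.454)·tan α/(23+29) = 0.03227246  ⇒  α' = 25.58927°
a' = a·cos α / cos α' = 26.4420·cos 21.483°/cos 25.58927° = 27.280862
action lengths: √(r_a1²−r_b1²) = 7.413518, √(r_a2²−r_b2²) = 8.658190
base pitch p_b = π·m·cos α = 2.973031
CR = (7.413518 + 8.658190 − 27.280862·sin 25.58927°)/2.973031 = 1.442516
contact ratio ≈ 1.4425

1.4425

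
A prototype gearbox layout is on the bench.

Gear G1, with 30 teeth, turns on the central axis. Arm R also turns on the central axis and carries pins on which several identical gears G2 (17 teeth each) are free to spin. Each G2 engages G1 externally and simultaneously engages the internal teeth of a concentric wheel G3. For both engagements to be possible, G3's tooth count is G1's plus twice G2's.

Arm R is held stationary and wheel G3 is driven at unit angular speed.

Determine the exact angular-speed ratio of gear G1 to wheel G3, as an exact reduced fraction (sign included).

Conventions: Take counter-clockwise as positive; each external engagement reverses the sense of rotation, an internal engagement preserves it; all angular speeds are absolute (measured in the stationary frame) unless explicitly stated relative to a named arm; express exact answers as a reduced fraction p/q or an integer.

-32/15

planetary set (30T centre, 17T on arm, 64T internal) — Willis relation
ring teeth: 30 + 2·17 = 64
30(ω_sun−ω_arm) = −64(ω_ring−ω_arm),  ω_arm = 0, ω_ring = 1
ω_sun = 0 − (64/30)(1−0) = -32/15
ω_out/ω_in = -32/15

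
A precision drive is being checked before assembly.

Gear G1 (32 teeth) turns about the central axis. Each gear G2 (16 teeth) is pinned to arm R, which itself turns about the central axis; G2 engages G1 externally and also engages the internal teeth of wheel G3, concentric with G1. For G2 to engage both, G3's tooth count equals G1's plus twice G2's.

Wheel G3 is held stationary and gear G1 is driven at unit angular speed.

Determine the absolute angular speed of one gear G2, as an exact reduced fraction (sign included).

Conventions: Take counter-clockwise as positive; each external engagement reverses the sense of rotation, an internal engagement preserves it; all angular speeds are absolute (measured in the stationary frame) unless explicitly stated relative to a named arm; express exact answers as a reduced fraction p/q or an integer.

recognized (axles ride arm R): planetary set, 32/16/64 teeth
ring teeth: 32 + 2·16 = 64
32(ω_sun−ω_arm) = −64(ω_ring−ω_arm),  ω_ring = 0, ω_sun = 1
32(1−ω_arm) = −64(0−ω_arm)  ⇒  96·ω_arm = 32  ⇒  ω_arm = 1/3
sun–planet mesh: 32·(1−1/3) = −16·(ω_p−ω_arm)  ⇒  ω_p−ω_arm = -4/3
ω_p = 1/3 − 4/3 = -1
exact speed ratio = -1

-1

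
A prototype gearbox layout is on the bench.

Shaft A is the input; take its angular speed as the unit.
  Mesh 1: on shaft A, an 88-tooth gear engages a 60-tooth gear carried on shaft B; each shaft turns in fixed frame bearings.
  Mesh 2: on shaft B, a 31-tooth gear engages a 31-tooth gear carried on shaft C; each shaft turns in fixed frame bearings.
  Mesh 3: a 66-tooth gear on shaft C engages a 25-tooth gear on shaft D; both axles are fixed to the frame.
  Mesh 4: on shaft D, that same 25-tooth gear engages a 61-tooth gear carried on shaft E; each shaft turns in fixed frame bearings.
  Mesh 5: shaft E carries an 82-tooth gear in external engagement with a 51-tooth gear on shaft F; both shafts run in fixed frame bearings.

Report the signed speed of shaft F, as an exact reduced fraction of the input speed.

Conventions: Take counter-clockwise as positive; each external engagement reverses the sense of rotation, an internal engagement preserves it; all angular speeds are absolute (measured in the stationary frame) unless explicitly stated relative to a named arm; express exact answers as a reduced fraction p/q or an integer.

-39688/15555

5-mesh fixed-axis compound train (all bearings frame-fixed)
mesh 1 [88T→60T]: |ω|/ω_in = 1×88/60 = 22/15, sense flips to −
mesh 2 [31T→31T]: |ω|/ω_in = (22/15)×31/31 = 22/15, sense flips to +
mesh 3 [66T→25T]: |ω|/ω_in = (22/15)×66/25 = 484/125, sense flips to −
mesh 4 [25T→61T]: |ω|/ω_in = (484/125)×25/61 = 484/305, sense flips to +
mesh 5 [82T→51T]: |ω|/ω_in = (484/305)×82/51 = 39688/15555, sense flips to −
signed output speed (× input speed) = -39688/15555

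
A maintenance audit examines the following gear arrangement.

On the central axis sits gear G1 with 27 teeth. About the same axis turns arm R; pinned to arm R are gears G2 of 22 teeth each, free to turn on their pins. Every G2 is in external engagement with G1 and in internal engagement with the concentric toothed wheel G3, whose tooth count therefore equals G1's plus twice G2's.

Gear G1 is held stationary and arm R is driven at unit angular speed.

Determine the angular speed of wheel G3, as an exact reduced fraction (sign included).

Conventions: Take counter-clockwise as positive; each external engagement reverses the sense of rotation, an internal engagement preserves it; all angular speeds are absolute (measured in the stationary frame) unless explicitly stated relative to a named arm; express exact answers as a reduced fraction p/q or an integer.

98/71

class = planetary set [G3 = 27+2·22 = 71; Willis about the carrier]
ring teeth: 27 + 2·22 = 71
27(ω_sun−ω_arm) = −71(ω_ring−ω_arm),  ω_sun = 0, ω_arm = 1
ω_ring = 1 − (27/71)(0−1) = 98/71
exact speed ratio = 98/71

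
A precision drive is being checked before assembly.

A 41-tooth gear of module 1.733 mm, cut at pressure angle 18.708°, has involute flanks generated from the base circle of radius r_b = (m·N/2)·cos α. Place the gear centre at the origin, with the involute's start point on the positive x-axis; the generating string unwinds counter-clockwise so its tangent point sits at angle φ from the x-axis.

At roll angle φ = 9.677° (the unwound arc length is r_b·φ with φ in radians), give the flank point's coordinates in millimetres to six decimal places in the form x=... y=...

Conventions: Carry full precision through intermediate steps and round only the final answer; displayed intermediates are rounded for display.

topology: single-mesh involute geometry — m = 1.733, N = 41
pitch radius r_p = m·N/2 = 1.733·41/2 = 35.526500
base radius r_b = r_p·cos α = 35.526500·cos 18.708° = 33.649475
roll angle φ = 9.677° = 0.16889551 rad
x = r_b·(cos φ + φ·sin φ) = 34.125995
y = r_b·(sin φ − φ·cos φ) = 0.053886

x=34.125995 y=0.053886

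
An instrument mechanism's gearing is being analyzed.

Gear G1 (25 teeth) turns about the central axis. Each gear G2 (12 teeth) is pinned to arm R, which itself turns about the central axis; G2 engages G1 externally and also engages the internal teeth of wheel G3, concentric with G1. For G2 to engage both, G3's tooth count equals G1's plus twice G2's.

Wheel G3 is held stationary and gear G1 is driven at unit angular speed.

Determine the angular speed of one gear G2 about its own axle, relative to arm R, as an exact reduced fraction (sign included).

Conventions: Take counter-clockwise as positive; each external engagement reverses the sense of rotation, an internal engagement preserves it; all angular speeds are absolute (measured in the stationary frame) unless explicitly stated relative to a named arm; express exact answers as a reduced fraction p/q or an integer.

planetary set (25T centre, 12T on arm, 49T internal) — Willis relation
ring teeth: 25 + 2·12 = 49
25(ω_sun−ω_arm) = −49(ω_ring−ω_arm),  ω_ring = 0, ω_sun = 1
25(1−ω_arm) = −49(0−ω_arm)  ⇒  74·ω_arm = 25  ⇒  ω_arm = 25/74
sun–planet mesh: 25·(1−25/74) = −12·(ω_p−ω_arm)  ⇒  ω_p−ω_arm = -1225/888
exact speed ratio = -1225/888

-1225/888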